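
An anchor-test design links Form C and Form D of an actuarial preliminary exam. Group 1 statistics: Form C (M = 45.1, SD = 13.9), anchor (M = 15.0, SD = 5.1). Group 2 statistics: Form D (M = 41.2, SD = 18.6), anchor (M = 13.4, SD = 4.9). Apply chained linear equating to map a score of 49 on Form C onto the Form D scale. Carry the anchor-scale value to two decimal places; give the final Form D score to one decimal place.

52.7

Form C → anchor (Group 1): v = (5.1/13.9)(49 − 45.1) + 15.0 = 16.43
anchor → Form D (Group 2): y = (18.6/4.9)(16.43 − 13.4) + 41.2 = 52.7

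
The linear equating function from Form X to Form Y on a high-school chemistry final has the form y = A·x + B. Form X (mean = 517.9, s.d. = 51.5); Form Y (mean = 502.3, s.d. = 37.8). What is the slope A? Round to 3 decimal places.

0.734

A = SD_Y / SD_X = 37.8 / 51.5 = 0.734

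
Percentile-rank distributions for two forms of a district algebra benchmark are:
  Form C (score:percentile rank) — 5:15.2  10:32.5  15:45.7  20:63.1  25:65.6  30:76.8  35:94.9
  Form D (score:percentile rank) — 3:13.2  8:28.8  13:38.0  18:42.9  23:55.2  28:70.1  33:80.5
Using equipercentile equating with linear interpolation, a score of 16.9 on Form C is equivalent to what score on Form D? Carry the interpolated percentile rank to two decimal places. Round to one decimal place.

21.8

PR of 16.9 on Form C: 45.7 + (16.9 − 15)/(20 − 15) × (63.1 − 45.7) = 52.31
On Form D, PR 52.31 falls between score 18 (PR 42.9) and 23 (PR 55.2).
Interpolate: 18 + (52.31 − 42.9)/(55.2 − 42.9) × (23 − 18) = 21.8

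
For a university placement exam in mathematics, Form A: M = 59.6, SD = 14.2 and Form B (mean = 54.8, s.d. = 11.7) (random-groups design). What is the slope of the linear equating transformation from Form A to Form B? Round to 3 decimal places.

0.824

A = SD_Y / SD_X = 11.7 / 14.2 = 0.824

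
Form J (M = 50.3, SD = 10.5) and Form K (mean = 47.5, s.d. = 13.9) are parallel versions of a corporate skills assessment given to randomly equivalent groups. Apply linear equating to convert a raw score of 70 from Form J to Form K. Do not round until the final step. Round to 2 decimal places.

Linear equating: y = (SD_Y/SD_X)(x − M_X) + M_Y
y = (13.9/10.5)(70 − 50.3) + 47.5
y = 1.323810 × 19.7 + 47.5 = 26.0790 + 47.5 = 73.58

73.58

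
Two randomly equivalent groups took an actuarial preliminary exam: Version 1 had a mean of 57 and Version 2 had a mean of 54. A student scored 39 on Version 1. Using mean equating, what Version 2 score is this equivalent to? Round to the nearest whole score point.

36

Mean equating: y = x + (M_Y − M_X) = 39 + (54 − 57) = 36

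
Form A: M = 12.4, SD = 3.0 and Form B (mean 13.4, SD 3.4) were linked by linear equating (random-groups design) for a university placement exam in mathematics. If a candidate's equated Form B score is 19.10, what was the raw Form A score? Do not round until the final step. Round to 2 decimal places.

17.43

Invert y = (SD_Y/SD_X)(x − M_X) + M_Y:
x = (SD_X/SD_Y)(y − M_Y) + M_X = (3.0/3.4)(19.10 − 13.4) + 12.4
x = 0.882353 × 5.700 + 12.4 = 17.43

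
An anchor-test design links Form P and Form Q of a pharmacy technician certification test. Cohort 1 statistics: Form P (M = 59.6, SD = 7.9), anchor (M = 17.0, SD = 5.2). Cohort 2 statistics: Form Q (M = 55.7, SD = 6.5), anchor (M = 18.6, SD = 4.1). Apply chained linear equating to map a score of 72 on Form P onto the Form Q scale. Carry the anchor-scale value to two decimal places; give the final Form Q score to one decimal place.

66.1

Form P → anchor (Cohort 1): v = (5.2/7.9)(72 − 59.6) + 17.0 = 25.16
anchor → Form Q (Cohort 2): y = (6.5/4.1)(25.16 − 18.6) + 55.7 = 66.1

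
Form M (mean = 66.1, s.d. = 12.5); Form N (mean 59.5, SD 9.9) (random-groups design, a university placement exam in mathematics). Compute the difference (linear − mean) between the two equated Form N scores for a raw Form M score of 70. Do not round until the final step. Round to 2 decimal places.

Mean-equated: 70 + (59.5 − 66.1) = 63.40
Linear-equated: (9.9/12.5)(70 − 66.1) + 59.5 = 62.589
Difference = 62.589 − 63.40 = -0.81

-0.81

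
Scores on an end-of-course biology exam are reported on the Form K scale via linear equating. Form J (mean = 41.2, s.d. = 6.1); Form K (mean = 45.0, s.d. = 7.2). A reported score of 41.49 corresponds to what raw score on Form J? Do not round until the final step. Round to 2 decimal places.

38.23

Invert y = (SD_Y/SD_X)(x − M_X) + M_Y:
x = (SD_X/SD_Y)(y − M_Y) + M_X = (6.1/7.2)(41.49 − 45.0) + 41.2
x = 0.847222 × -3.510 + 41.2 = 38.23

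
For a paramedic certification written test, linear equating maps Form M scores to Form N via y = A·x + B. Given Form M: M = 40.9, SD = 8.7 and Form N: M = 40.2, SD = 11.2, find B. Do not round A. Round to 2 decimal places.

A = SD_Y / SD_X = 11.2 / 8.7 = 1.287356
B = M_Y − A·M_X = 40.2 − 1.287356 × 40.9 = -12.45

-12.45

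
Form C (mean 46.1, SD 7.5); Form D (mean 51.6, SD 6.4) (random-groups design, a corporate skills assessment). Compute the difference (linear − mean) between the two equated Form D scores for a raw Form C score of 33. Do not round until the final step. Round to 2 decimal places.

1.92

Mean-equated: 33 + (51.6 − 46.1) = 38.50
Linear-equated: (6.4/7.5)(33 − 46.1) + 51.6 = 40.421
Difference = 40.421 − 38.50 = 1.92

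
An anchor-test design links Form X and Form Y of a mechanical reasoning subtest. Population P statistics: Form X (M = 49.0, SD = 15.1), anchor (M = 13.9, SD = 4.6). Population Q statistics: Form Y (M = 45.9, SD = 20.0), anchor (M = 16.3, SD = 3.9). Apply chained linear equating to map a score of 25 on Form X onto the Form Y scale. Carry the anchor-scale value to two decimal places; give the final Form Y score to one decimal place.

Form X → anchor (Population P): v = (4.6/15.1)(25 − 49.0) + 13.9 = 6.59
anchor → Form Y (Population Q): y = (20.0/3.9)(6.59 − 16.3) + 45.9 = -3.9

-3.9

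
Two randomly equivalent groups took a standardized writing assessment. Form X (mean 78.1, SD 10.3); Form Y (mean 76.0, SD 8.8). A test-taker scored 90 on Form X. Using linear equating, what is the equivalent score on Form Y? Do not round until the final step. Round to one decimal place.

86.2

Linear equating: y = (SD_Y/SD_X)(x − M_X) + M_Y
y = (8.8/10.3)(90 − 78.1) + 76.0
y = 0.854369 × 11.9 + 76.0 = 10.1670 + 76.0 = 86.2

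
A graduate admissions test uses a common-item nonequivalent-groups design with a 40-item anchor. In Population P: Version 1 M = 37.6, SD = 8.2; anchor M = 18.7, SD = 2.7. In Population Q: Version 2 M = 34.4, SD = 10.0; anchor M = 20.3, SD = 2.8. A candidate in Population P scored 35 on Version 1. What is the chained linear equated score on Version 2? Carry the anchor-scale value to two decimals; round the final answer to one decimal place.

Version 1 → anchor (Population P): v = (2.7/8.2)(35 − 37.6) + 18.7 = 17.84
anchor → Version 2 (Population Q): y = (10.0/2.8)(17.84 − 20.3) + 34.4 = 25.6

25.6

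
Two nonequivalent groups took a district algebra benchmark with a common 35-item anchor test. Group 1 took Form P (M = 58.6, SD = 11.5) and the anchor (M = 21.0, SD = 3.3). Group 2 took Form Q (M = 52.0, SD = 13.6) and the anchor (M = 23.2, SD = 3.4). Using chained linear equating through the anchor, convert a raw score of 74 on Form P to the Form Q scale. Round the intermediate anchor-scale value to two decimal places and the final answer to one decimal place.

60.9

Form P → anchor (Group 1): v = (3.3/11.5)(74 − 58.6) + 21.0 = 25.42
anchor → Form Q (Group 2): y = (13.6/3.4)(25.42 − 23.2) + 52.0 = 60.9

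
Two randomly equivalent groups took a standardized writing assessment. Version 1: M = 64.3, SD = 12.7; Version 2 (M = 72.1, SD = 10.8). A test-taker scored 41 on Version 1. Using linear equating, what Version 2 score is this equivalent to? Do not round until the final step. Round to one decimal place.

Linear equating: y = (SD_Y/SD_X)(x − M_X) + M_Y
y = (10.8/12.7)(41 − 64.3) + 72.1
y = 0.850394 × -23.3 + 72.1 = -19.8142 + 72.1 = 52.3

52.3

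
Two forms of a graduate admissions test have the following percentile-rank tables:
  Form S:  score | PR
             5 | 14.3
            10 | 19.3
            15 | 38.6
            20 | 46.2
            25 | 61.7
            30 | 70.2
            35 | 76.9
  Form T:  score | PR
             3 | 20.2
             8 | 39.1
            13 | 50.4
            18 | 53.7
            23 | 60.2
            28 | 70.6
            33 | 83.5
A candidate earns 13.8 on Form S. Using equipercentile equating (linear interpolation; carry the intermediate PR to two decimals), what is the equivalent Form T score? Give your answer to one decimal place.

PR of 13.8 on Form S: 19.3 + (13.8 − 10)/(15 − 10) × (38.6 − 19.3) = 33.97
On Form T, PR 33.97 falls between score 3 (PR 20.2) and 8 (PR 39.1).
Interpolate: 3 + (33.97 − 20.2)/(39.1 − 20.2) × (8 − 3) = 6.6

6.6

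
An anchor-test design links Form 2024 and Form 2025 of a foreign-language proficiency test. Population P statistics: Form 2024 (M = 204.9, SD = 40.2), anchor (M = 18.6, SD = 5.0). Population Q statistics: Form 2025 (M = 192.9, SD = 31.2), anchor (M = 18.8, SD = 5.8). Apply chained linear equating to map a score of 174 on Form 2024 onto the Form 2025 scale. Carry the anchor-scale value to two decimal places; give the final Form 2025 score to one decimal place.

171.2

Form 2024 → anchor (Population P): v = (5.0/40.2)(174 − 204.9) + 18.6 = 14.76
anchor → Form 2025 (Population Q): y = (31.2/5.8)(14.76 − 18.8) + 192.9 = 171.2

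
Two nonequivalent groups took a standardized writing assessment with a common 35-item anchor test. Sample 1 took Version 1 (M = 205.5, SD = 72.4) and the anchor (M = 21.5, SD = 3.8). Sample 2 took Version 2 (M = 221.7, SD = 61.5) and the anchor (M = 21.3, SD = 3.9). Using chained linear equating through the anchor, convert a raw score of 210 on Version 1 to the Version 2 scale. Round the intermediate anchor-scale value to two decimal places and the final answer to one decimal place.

228.6

Version 1 → anchor (Sample 1): v = (3.8/72.4)(210 − 205.5) + 21.5 = 21.74
anchor → Version 2 (Sample 2): y = (61.5/3.9)(21.74 − 21.3) + 221.7 = 228.6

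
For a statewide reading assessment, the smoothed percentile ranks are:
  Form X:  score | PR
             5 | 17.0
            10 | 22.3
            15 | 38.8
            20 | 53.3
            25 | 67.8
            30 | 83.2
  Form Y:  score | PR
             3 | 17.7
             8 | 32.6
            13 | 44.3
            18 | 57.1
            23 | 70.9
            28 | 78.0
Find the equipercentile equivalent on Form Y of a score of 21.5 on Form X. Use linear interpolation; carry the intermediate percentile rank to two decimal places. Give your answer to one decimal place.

18.2

PR of 21.5 on Form X: 53.3 + (21.5 − 20)/(25 − 20) × (67.8 − 53.3) = 57.65
On Form Y, PR 57.65 falls between score 18 (PR 57.1) and 23 (PR 70.9).
Interpolate: 18 + (57.65 − 57.1)/(70.9 − 57.1) × (23 − 18) = 18.2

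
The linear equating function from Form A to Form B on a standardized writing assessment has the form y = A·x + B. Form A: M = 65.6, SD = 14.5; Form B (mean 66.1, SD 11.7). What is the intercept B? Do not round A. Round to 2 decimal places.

A = SD_Y / SD_X = 11.7 / 14.5 = 0.806897
B = M_Y − A·M_X = 66.1 − 0.806897 × 65.6 = 13.17

13.17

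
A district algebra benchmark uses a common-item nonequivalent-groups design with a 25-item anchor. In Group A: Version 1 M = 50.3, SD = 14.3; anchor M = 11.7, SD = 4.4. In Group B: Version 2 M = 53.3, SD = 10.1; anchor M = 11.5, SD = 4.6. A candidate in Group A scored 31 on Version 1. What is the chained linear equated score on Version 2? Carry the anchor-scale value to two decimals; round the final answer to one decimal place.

Version 1 → anchor (Group A): v = (4.4/14.3)(31 − 50.3) + 11.7 = 5.76
anchor → Version 2 (Group B): y = (10.1/4.6)(5.76 − 11.5) + 53.3 = 40.7

40.7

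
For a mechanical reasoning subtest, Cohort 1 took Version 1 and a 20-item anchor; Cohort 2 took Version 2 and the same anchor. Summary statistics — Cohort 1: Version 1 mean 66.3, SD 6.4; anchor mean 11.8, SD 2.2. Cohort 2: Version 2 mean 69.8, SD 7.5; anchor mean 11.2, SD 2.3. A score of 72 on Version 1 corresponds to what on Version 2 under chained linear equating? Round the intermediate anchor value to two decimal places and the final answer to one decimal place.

Version 1 → anchor (Cohort 1): v = (2.2/6.4)(72 − 66.3) + 11.8 = 13.76
anchor → Version 2 (Cohort 2): y = (7.5/2.3)(13.76 − 11.2) + 69.8 = 78.1

78.1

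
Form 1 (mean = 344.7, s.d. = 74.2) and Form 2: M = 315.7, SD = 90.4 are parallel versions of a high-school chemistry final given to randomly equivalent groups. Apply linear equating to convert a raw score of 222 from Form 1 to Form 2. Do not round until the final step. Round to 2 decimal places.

166.21

Linear equating: y = (SD_Y/SD_X)(x − M_X) + M_Y
y = (90.4/74.2)(222 − 344.7) + 315.7
y = 1.218329 × -122.7 + 315.7 = -149.4889 + 315.7 = 166.21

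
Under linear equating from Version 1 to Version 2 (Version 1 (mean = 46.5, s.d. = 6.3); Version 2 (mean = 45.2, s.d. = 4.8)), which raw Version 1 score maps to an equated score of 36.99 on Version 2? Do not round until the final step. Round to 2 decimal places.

35.72

Invert y = (SD_Y/SD_X)(x − M_X) + M_Y:
x = (SD_X/SD_Y)(y − M_Y) + M_X = (6.3/4.8)(36.99 − 45.2) + 46.5
x = 1.312500 × -8.210 + 46.5 = 35.72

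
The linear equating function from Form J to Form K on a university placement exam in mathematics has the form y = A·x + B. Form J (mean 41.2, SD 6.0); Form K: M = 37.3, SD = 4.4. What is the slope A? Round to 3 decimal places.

A = SD_Y / SD_X = 4.4 / 6.0 = 0.733

0.733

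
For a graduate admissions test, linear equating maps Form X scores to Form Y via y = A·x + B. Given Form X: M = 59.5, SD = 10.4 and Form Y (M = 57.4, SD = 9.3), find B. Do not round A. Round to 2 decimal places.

A = SD_Y / SD_X = 9.3 / 10.4 = 0.894231
B = M_Y − A·M_X = 57.4 − 0.894231 × 59.5 = 4.19

4.19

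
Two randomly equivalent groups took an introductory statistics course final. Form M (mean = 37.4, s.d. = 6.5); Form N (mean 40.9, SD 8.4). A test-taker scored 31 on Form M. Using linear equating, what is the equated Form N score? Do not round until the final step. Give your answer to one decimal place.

Linear equating: y = (SD_Y/SD_X)(x − M_X) + M_Y
y = (8.4/6.5)(31 − 37.4) + 40.9
y = 1.292308 × -6.4 + 40.9 = -8.2708 + 40.9 = 32.6

32.6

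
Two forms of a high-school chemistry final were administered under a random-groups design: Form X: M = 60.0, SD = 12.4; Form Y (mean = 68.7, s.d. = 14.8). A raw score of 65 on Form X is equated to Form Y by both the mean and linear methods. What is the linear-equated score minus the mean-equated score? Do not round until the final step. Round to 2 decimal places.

0.97

Mean-equated: 65 + (68.7 − 60.0) = 73.70
Linear-equated: (14.8/12.4)(65 − 60.0) + 68.7 = 74.668
Difference = 74.668 − 73.70 = 0.97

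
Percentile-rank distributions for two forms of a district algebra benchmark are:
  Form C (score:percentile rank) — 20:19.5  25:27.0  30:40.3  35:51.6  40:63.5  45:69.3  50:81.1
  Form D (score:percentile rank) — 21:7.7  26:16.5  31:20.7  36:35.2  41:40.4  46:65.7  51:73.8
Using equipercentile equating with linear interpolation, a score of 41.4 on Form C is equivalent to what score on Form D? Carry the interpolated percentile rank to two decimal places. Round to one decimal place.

PR of 41.4 on Form C: 63.5 + (41.4 − 40)/(45 − 40) × (69.3 − 63.5) = 65.12
On Form D, PR 65.12 falls between score 41 (PR 40.4) and 46 (PR 65.7).
Interpolate: 41 + (65.12 − 40.4)/(65.7 − 40.4) × (46 − 41) = 45.9

45.9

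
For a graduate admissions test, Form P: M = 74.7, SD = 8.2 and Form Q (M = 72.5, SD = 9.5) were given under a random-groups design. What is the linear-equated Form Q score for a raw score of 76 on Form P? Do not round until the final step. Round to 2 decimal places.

74.01

Linear equating: y = (SD_Y/SD_X)(x − M_X) + M_Y
y = (9.5/8.2)(76 − 74.7) + 72.5
y = 1.158537 × 1.3 + 72.5 = 1.5061 + 72.5 = 74.01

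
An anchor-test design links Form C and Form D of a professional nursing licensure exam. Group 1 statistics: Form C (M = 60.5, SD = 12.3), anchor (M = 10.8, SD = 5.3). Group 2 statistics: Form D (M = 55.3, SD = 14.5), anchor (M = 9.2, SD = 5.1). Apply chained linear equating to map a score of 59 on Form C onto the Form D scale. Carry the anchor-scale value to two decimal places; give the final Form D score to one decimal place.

58.0

Form C → anchor (Group 1): v = (5.3/12.3)(59 − 60.5) + 10.8 = 10.15
anchor → Form D (Group 2): y = (14.5/5.1)(10.15 − 9.2) + 55.3 = 58.0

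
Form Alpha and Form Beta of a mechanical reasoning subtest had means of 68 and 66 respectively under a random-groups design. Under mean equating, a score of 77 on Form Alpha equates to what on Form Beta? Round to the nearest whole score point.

Mean equating: y = x + (M_Y − M_X) = 77 + (66 − 68) = 75

75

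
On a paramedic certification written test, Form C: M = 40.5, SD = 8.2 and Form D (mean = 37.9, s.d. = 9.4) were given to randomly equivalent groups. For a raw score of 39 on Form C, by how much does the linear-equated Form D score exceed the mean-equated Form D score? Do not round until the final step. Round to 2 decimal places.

Mean-equated: 39 + (37.9 − 40.5) = 36.40
Linear-equated: (9.4/8.2)(39 − 40.5) + 37.9 = 36.180
Difference = 36.180 − 36.40 = -0.22

-0.22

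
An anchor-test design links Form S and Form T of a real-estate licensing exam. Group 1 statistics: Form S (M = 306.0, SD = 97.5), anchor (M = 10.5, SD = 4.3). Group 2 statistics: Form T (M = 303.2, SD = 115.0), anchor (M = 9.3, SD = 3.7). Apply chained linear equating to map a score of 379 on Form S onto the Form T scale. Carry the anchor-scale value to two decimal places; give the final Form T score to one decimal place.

440.6

Form S → anchor (Group 1): v = (4.3/97.5)(379 − 306.0) + 10.5 = 13.72
anchor → Form T (Group 2): y = (115.0/3.7)(13.72 − 9.3) + 303.2 = 440.6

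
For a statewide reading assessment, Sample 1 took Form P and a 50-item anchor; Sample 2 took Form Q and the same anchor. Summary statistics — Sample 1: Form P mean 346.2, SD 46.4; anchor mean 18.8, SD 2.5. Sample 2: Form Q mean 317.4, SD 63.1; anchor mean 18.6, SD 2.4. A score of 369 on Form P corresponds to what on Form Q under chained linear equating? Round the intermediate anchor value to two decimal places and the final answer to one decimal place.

Form P → anchor (Sample 1): v = (2.5/46.4)(369 − 346.2) + 18.8 = 20.03
anchor → Form Q (Sample 2): y = (63.1/2.4)(20.03 − 18.6) + 317.4 = 355.0

355.0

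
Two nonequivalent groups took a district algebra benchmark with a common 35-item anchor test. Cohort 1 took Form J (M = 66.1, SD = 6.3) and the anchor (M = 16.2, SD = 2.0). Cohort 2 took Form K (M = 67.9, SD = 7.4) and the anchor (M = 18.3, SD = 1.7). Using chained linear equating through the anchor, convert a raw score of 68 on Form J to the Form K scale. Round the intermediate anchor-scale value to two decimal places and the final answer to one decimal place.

61.4

Form J → anchor (Cohort 1): v = (2.0/6.3)(68 − 66.1) + 16.2 = 16.80
anchor → Form K (Cohort 2): y = (7.4/1.7)(16.80 − 18.3) + 67.9 = 61.4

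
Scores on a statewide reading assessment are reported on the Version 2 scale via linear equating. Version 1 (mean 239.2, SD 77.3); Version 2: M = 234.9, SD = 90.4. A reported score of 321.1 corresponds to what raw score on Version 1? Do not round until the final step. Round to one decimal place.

312.9

Invert y = (SD_Y/SD_X)(x − M_X) + M_Y:
x = (SD_X/SD_Y)(y − M_Y) + M_X = (77.3/90.4)(321.1 − 234.9) + 239.2
x = 0.855088 × 86.200 + 239.2 = 312.9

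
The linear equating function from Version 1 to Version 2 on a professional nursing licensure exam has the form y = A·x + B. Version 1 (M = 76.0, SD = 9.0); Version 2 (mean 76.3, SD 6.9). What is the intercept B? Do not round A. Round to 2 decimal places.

A = SD_Y / SD_X = 6.9 / 9.0 = 0.766667
B = M_Y − A·M_X = 76.3 − 0.766667 × 76.0 = 18.03

18.03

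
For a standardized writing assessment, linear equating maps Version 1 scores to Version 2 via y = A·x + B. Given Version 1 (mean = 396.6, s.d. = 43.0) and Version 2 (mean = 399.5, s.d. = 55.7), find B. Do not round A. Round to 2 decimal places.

-114.24

A = SD_Y / SD_X = 55.7 / 43.0 = 1.295349
B = M_Y − A·M_X = 399.5 − 1.295349 × 396.6 = -114.24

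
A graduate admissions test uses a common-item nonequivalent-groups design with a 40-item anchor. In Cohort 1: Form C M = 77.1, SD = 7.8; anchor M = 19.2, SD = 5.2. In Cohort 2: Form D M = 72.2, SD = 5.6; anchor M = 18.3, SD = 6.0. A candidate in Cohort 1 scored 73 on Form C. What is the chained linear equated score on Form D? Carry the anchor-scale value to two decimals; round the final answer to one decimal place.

Form C → anchor (Cohort 1): v = (5.2/7.8)(73 − 77.1) + 19.2 = 16.47
anchor → Form D (Cohort 2): y = (5.6/6.0)(16.47 − 18.3) + 72.2 = 70.5

70.5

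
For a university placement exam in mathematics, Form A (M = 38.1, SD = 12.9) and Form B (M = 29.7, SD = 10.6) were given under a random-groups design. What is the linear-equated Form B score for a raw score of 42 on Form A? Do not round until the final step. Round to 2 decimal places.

Linear equating: y = (SD_Y/SD_X)(x − M_X) + M_Y
y = (10.6/12.9)(42 − 38.1) + 29.7
y = 0.821705 × 3.9 + 29.7 = 3.2047 + 29.7 = 32.90

32.90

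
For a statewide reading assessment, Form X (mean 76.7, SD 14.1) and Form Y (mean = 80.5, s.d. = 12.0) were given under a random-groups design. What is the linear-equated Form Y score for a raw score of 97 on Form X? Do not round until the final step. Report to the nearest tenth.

97.8

Linear equating: y = (SD_Y/SD_X)(x − M_X) + M_Y
y = (12.0/14.1)(97 − 76.7) + 80.5
y = 0.851064 × 20.3 + 80.5 = 17.2766 + 80.5 = 97.8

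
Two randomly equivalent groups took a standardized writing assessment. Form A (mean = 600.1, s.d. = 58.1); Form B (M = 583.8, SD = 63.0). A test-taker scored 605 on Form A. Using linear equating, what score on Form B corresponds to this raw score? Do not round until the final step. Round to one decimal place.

Linear equating: y = (SD_Y/SD_X)(x − M_X) + M_Y
y = (63.0/58.1)(605 − 600.1) + 583.8
y = 1.084337 × 4.9 + 583.8 = 5.3133 + 583.8 = 589.1

589.1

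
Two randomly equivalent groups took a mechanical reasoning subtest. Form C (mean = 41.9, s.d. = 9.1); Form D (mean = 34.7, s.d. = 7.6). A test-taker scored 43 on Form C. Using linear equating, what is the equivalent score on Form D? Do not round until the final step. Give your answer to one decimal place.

35.6

Linear equating: y = (SD_Y/SD_X)(x − M_X) + M_Y
y = (7.6/9.1)(43 − 41.9) + 34.7
y = 0.835165 × 1.1 + 34.7 = 0.9187 + 34.7 = 35.6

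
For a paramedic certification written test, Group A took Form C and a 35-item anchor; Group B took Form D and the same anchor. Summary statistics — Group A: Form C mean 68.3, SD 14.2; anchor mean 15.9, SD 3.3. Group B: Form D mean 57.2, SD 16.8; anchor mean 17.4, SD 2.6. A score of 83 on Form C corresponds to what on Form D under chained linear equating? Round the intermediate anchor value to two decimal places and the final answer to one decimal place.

69.6

Form C → anchor (Group A): v = (3.3/14.2)(83 − 68.3) + 15.9 = 19.32
anchor → Form D (Group B): y = (16.8/2.6)(19.32 − 17.4) + 57.2 = 69.6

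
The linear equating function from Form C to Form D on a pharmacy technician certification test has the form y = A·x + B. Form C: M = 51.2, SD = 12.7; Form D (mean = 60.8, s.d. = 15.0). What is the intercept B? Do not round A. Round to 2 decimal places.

0.33

A = SD_Y / SD_X = 15.0 / 12.7 = 1.181102
B = M_Y − A·M_X = 60.8 − 1.181102 × 51.2 = 0.33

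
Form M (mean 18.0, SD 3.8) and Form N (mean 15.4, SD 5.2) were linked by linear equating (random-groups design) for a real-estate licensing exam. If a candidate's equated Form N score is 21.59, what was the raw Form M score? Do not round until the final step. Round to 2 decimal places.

22.52

Invert y = (SD_Y/SD_X)(x − M_X) + M_Y:
x = (SD_X/SD_Y)(y − M_Y) + M_X = (3.8/5.2)(21.59 − 15.4) + 18.0
x = 0.730769 × 6.190 + 18.0 = 22.52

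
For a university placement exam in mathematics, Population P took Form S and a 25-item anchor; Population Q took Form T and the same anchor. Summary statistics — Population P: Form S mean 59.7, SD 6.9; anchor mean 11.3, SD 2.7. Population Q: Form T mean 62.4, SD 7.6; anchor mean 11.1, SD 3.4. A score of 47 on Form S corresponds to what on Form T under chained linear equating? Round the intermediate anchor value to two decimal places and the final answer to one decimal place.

Form S → anchor (Population P): v = (2.7/6.9)(47 − 59.7) + 11.3 = 6.33
anchor → Form T (Population Q): y = (7.6/3.4)(6.33 − 11.1) + 62.4 = 51.7

51.7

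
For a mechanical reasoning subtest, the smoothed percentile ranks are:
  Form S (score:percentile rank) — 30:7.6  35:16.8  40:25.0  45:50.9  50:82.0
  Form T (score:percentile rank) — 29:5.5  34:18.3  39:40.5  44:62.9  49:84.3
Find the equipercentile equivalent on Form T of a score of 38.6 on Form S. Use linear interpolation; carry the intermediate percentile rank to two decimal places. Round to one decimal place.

PR of 38.6 on Form S: 16.8 + (38.6 − 35)/(40 − 35) × (25.0 − 16.8) = 22.70
On Form T, PR 22.70 falls between score 34 (PR 18.3) and 39 (PR 40.5).
Interpolate: 34 + (22.70 − 18.3)/(40.5 − 18.3) × (39 − 34) = 35.0

35.0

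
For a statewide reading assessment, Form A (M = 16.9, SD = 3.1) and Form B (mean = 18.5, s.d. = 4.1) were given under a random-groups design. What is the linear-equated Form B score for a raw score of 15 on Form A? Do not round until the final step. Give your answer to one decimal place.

Linear equating: y = (SD_Y/SD_X)(x − M_X) + M_Y
y = (4.1/3.1)(15 − 16.9) + 18.5
y = 1.322581 × -1.9 + 18.5 = -2.5129 + 18.5 = 16.0

16.0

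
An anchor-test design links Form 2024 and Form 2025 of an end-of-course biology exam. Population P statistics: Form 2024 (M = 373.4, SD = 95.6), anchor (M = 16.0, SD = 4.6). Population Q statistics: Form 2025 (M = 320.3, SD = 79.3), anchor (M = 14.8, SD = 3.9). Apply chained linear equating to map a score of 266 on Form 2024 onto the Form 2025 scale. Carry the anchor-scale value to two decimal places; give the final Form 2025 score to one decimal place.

239.6

Form 2024 → anchor (Population P): v = (4.6/95.6)(266 − 373.4) + 16.0 = 10.83
anchor → Form 2025 (Population Q): y = (79.3/3.9)(10.83 − 14.8) + 320.3 = 239.6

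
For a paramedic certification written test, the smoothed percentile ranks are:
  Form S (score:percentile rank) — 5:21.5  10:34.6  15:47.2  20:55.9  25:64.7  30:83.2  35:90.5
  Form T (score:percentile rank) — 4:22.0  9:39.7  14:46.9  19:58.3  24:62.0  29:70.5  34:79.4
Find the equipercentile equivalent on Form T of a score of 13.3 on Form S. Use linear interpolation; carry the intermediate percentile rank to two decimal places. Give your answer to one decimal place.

11.2

PR of 13.3 on Form S: 34.6 + (13.3 − 10)/(15 − 10) × (47.2 − 34.6) = 42.92
On Form T, PR 42.92 falls between score 9 (PR 39.7) and 14 (PR 46.9).
Interpolate: 9 + (42.92 − 39.7)/(46.9 − 39.7) × (14 − 9) = 11.2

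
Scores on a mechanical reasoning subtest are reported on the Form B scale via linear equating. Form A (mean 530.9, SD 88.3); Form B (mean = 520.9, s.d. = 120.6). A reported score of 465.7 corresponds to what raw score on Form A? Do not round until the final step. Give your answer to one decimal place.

490.5

Invert y = (SD_Y/SD_X)(x − M_X) + M_Y:
x = (SD_X/SD_Y)(y − M_Y) + M_X = (88.3/120.6)(465.7 − 520.9) + 530.9
x = 0.732172 × -55.200 + 530.9 = 490.5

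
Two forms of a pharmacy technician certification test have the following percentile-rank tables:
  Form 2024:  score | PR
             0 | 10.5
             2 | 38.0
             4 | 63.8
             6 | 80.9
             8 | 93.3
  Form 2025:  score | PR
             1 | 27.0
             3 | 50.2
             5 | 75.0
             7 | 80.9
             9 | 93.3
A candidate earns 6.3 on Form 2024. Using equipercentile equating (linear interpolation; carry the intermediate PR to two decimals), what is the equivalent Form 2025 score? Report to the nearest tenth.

PR of 6.3 on Form 2024: 80.9 + (6.3 − 6)/(8 − 6) × (93.3 − 80.9) = 82.76
On Form 2025, PR 82.76 falls between score 7 (PR 80.9) and 9 (PR 93.3).
Interpolate: 7 + (82.76 − 80.9)/(93.3 − 80.9) × (9 − 7) = 7.3

7.3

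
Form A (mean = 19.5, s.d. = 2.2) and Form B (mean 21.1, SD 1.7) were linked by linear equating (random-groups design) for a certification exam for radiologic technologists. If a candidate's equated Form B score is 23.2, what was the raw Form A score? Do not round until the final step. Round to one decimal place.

Invert y = (SD_Y/SD_X)(x − M_X) + M_Y:
x = (SD_X/SD_Y)(y − M_Y) + M_X = (2.2/1.7)(23.2 − 21.1) + 19.5
x = 1.294118 × 2.100 + 19.5 = 22.2

22.2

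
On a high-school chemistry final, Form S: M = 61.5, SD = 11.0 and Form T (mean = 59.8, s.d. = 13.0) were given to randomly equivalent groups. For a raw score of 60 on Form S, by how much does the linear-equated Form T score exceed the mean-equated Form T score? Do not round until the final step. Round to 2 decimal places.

-0.27

Mean-equated: 60 + (59.8 − 61.5) = 58.30
Linear-equated: (13.0/11.0)(60 − 61.5) + 59.8 = 58.027
Difference = 58.027 − 58.30 = -0.27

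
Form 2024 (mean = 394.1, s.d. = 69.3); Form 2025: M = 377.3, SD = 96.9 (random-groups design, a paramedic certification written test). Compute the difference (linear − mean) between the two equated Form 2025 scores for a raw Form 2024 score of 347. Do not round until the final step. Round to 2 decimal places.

Mean-equated: 347 + (377.3 − 394.1) = 330.20
Linear-equated: (96.9/69.3)(347 − 394.1) + 377.3 = 311.442
Difference = 311.442 − 330.20 = -18.76

-18.76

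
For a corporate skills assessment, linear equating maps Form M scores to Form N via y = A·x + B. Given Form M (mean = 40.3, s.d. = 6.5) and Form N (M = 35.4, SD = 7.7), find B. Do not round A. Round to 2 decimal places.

-12.34

A = SD_Y / SD_X = 7.7 / 6.5 = 1.184615
B = M_Y − A·M_X = 35.4 − 1.184615 × 40.3 = -12.34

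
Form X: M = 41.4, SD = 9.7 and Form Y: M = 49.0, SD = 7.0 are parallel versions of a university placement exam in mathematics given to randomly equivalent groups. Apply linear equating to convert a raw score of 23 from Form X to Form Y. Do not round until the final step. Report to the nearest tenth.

35.7

Linear equating: y = (SD_Y/SD_X)(x − M_X) + M_Y
y = (7.0/9.7)(23 − 41.4) + 49.0
y = 0.721649 × -18.4 + 49.0 = -13.2784 + 49.0 = 35.7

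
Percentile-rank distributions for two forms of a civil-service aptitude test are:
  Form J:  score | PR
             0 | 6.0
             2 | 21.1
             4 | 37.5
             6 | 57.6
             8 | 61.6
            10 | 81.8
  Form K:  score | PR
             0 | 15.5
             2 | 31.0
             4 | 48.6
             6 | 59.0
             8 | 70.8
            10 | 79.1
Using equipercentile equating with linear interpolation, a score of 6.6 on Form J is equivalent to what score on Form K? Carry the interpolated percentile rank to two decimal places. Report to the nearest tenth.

PR of 6.6 on Form J: 57.6 + (6.6 − 6)/(8 − 6) × (61.6 − 57.6) = 58.80
On Form K, PR 58.80 falls between score 4 (PR 48.6) and 6 (PR 59.0).
Interpolate: 4 + (58.80 − 48.6)/(59.0 − 48.6) × (6 − 4) = 6.0

6.0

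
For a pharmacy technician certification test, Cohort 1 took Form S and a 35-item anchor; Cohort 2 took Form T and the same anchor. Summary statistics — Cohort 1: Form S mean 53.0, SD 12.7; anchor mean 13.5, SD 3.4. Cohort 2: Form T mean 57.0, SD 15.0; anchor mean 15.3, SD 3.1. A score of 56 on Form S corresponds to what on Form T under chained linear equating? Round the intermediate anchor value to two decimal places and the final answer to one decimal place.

Form S → anchor (Cohort 1): v = (3.4/12.7)(56 − 53.0) + 13.5 = 14.30
anchor → Form T (Cohort 2): y = (15.0/3.1)(14.30 − 15.3) + 57.0 = 52.2

52.2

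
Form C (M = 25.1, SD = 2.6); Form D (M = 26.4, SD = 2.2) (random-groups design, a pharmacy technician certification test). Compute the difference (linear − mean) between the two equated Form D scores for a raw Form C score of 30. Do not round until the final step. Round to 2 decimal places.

-0.75

Mean-equated: 30 + (26.4 − 25.1) = 31.30
Linear-equated: (2.2/2.6)(30 − 25.1) + 26.4 = 30.546
Difference = 30.546 − 31.30 = -0.75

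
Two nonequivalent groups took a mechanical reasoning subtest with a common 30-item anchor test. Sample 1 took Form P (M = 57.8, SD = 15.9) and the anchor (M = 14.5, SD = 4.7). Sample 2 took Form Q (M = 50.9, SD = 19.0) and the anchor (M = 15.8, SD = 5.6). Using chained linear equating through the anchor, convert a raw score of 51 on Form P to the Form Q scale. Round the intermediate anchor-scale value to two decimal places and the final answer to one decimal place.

39.7

Form P → anchor (Sample 1): v = (4.7/15.9)(51 − 57.8) + 14.5 = 12.49
anchor → Form Q (Sample 2): y = (19.0/5.6)(12.49 − 15.8) + 50.9 = 39.7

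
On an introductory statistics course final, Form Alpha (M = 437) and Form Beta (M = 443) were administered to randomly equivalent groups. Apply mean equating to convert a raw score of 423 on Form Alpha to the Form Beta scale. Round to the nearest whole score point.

Mean equating: y = x + (M_Y − M_X) = 423 + (443 − 437) = 429

429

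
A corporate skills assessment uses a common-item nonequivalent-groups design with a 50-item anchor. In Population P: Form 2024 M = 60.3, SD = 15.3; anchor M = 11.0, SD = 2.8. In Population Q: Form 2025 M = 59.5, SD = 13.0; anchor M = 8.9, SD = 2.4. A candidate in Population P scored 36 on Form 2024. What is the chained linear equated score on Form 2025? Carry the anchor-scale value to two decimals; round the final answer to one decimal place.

46.8

Form 2024 → anchor (Population P): v = (2.8/15.3)(36 − 60.3) + 11.0 = 6.55
anchor → Form 2025 (Population Q): y = (13.0/2.4)(6.55 − 8.9) + 59.5 = 46.8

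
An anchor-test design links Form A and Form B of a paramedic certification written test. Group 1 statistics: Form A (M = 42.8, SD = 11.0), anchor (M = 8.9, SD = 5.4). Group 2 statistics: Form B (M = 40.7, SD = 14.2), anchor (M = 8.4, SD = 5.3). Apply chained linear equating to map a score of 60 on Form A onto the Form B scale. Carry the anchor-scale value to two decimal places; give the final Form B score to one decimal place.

64.7

Form A → anchor (Group 1): v = (5.4/11.0)(60 − 42.8) + 8.9 = 17.34
anchor → Form B (Group 2): y = (14.2/5.3)(17.34 − 8.4) + 40.7 = 64.7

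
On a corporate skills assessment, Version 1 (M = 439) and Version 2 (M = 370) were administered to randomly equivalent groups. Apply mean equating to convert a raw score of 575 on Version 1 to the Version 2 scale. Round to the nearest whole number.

Mean equating: y = x + (M_Y − M_X) = 575 + (370 − 439) = 506

506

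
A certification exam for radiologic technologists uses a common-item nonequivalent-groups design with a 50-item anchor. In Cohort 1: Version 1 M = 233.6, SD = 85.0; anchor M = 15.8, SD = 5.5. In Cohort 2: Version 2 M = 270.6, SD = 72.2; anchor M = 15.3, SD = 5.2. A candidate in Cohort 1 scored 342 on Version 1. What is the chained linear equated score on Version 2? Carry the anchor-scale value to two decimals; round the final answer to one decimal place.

Version 1 → anchor (Cohort 1): v = (5.5/85.0)(342 − 233.6) + 15.8 = 22.81
anchor → Version 2 (Cohort 2): y = (72.2/5.2)(22.81 − 15.3) + 270.6 = 374.9

374.9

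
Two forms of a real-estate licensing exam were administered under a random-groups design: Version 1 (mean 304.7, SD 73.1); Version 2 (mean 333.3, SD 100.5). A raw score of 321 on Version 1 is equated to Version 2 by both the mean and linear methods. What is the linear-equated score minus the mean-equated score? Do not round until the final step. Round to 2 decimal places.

6.11

Mean-equated: 321 + (333.3 − 304.7) = 349.60
Linear-equated: (100.5/73.1)(321 − 304.7) + 333.3 = 355.710
Difference = 355.710 − 349.60 = 6.11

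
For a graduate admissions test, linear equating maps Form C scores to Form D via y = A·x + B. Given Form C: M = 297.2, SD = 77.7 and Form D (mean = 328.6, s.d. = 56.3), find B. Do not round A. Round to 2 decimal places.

A = SD_Y / SD_X = 56.3 / 77.7 = 0.724582
B = M_Y − A·M_X = 328.6 − 0.724582 × 297.2 = 113.25

113.25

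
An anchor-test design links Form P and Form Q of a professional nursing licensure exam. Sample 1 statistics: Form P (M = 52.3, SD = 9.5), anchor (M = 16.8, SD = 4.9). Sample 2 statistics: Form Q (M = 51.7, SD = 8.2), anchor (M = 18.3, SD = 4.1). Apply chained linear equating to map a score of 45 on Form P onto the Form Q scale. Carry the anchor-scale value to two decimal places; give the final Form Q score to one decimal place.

Form P → anchor (Sample 1): v = (4.9/9.5)(45 − 52.3) + 16.8 = 13.03
anchor → Form Q (Sample 2): y = (8.2/4.1)(13.03 − 18.3) + 51.7 = 41.2

41.2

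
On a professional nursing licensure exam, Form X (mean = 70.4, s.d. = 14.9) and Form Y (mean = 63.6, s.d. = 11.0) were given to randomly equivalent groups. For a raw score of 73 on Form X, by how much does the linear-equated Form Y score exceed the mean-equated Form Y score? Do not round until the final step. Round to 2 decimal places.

-0.68

Mean-equated: 73 + (63.6 − 70.4) = 66.20
Linear-equated: (11.0/14.9)(73 − 70.4) + 63.6 = 65.519
Difference = 65.519 − 66.20 = -0.68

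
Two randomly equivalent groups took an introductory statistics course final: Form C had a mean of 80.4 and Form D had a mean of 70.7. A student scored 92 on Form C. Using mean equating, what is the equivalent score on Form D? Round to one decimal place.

82.3

Mean equating: y = x + (M_Y − M_X) = 92 + (70.7 − 80.4) = 82.3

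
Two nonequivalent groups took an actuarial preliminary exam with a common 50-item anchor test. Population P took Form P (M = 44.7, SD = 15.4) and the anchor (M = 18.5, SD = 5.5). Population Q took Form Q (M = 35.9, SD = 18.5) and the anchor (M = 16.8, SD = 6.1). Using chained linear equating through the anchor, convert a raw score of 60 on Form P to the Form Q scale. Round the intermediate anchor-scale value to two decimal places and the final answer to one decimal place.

Form P → anchor (Population P): v = (5.5/15.4)(60 − 44.7) + 18.5 = 23.96
anchor → Form Q (Population Q): y = (18.5/6.1)(23.96 − 16.8) + 35.9 = 57.6

57.6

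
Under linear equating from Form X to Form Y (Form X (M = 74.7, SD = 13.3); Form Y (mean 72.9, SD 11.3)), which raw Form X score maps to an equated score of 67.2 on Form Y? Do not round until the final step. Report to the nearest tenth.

Invert y = (SD_Y/SD_X)(x − M_X) + M_Y:
x = (SD_X/SD_Y)(y − M_Y) + M_X = (13.3/11.3)(67.2 − 72.9) + 74.7
x = 1.176991 × -5.700 + 74.7 = 68.0

68.0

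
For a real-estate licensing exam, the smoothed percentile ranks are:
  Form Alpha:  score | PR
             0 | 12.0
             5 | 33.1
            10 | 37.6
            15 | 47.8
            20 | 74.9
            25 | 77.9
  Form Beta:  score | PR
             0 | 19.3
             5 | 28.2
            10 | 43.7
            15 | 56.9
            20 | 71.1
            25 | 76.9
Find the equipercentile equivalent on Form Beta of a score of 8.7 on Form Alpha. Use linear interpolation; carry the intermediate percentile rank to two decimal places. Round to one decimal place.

7.7

PR of 8.7 on Form Alpha: 33.1 + (8.7 − 5)/(10 − 5) × (37.6 − 33.1) = 36.43
On Form Beta, PR 36.43 falls between score 5 (PR 28.2) and 10 (PR 43.7).
Interpolate: 5 + (36.43 − 28.2)/(43.7 − 28.2) × (10 − 5) = 7.7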